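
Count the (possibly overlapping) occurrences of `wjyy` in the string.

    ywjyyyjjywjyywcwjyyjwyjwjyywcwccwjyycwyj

5

Sliding a length-4 window over the 40 characters (37 positions):
  position 2–5: wjyy
  position 10–13: wjyy
  position 16–19: wjyy
  position 24–27: wjyy
  position 33–36: wjyy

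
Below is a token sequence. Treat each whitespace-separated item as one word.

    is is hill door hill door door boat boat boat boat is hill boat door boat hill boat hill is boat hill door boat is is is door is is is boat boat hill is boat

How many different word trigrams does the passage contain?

36 tokens → 34 trigram windows in total.
Repeated trigrams (each contributes count−1 duplicates):
  boat boat boat: 2
  boat hill is: 2
  hill is boat: 2
  is is is: 2
4 duplicate windows → 34 − 4 = 30 distinct.

30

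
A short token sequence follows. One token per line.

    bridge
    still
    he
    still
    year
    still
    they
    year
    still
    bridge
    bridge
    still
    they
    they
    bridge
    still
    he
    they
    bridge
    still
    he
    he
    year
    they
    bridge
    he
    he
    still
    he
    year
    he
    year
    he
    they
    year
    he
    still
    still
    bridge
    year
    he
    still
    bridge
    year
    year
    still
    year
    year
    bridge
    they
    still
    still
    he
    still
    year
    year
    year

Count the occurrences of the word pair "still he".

5

Scanning the 56 overlapping bigram windows for "still he":
  position 2–3: still he
  position 16–17: still he
  position 20–21: still he
  position 28–29: still he
  position 52–53: still he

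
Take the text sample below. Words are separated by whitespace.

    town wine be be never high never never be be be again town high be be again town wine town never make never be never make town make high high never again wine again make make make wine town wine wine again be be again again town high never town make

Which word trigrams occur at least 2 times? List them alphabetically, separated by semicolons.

Trigram counts meeting the condition (at least 2 times):
  again town high: 2
  be again town: 2
  be be again: 3

again town high; be again town; be be again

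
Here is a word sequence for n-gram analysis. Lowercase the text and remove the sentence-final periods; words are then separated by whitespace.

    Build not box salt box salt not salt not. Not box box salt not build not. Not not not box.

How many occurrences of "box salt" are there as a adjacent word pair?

3

Scanning the 19 overlapping bigram windows for "box salt":
  position 3–4: box salt
  position 5–6: box salt
  position 12–13: box salt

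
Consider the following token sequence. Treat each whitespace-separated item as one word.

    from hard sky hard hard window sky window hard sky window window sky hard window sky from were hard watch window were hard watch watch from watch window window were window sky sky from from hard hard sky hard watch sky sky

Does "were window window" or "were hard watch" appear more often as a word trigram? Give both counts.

"were hard watch" (2 vs 0)

"were window window": 0 occurrences
"were hard watch": 2 occurrences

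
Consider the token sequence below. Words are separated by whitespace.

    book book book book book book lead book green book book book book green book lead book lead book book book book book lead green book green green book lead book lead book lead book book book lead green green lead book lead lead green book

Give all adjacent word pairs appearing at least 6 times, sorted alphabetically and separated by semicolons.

book book; book lead; lead book

Bigram counts meeting the condition (at least 6 times):
  book book: 14
  book lead: 9
  lead book: 7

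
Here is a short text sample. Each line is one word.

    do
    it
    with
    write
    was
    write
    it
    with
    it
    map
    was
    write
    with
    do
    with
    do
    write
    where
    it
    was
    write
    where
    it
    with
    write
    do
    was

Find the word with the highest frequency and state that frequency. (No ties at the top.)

"write", 6 times

Unigram frequencies (highest first):
  write: 6
  it: 5
  with: 5
  do: 4
  was: 4
  where: 2
  … (1 more, each ≤ 1)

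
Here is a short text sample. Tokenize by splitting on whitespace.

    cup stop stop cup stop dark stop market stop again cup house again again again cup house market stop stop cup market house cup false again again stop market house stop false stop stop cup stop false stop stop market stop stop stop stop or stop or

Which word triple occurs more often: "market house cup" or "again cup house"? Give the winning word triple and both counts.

"again cup house" (2 vs 1)

"market house cup": 1 occurrence
"again cup house": 2 occurrences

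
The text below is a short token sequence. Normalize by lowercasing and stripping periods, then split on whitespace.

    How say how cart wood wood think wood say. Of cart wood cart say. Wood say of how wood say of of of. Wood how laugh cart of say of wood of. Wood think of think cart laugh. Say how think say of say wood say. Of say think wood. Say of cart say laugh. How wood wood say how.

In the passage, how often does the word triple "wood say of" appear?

5

Scanning the 58 overlapping trigram windows for "wood say of":
  position 8–10: wood say of
  position 15–17: wood say of
  position 19–21: wood say of
  position 45–47: wood say of
  position 50–52: wood say of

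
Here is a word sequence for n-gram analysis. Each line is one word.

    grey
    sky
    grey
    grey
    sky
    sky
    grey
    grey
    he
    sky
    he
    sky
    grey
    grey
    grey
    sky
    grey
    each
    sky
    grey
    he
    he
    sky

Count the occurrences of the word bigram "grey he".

2

Scanning the 22 overlapping bigram windows for "grey he":
  position 8–9: grey he
  position 20–21: grey he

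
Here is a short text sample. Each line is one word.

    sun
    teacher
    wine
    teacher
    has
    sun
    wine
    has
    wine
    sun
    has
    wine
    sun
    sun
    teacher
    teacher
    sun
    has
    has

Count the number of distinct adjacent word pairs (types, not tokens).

19 tokens → 18 bigram windows in total.
Repeated bigrams (each contributes count−1 duplicates):
  has wine: 2
  sun has: 2
  sun teacher: 2
  wine sun: 2
4 duplicate windows → 18 − 4 = 14 distinct.

14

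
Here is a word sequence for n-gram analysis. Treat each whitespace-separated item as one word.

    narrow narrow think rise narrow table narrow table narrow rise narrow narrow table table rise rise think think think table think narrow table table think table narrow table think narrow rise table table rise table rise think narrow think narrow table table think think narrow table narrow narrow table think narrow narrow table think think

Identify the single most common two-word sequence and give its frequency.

"narrow table", 9 times

Bigram frequencies (highest first):
  narrow table: 9
  table think: 6
  think narrow: 6
  narrow narrow: 4
  table narrow: 4
  table table: 4
  … (10 more, each ≤ 4)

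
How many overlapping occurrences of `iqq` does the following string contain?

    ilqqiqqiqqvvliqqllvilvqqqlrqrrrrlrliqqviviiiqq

Sliding a length-3 window over the 46 characters (44 positions):
  position 5–7: iqq
  position 8–10: iqq
  position 14–16: iqq
  position 36–38: iqq
  position 44–46: iqq

5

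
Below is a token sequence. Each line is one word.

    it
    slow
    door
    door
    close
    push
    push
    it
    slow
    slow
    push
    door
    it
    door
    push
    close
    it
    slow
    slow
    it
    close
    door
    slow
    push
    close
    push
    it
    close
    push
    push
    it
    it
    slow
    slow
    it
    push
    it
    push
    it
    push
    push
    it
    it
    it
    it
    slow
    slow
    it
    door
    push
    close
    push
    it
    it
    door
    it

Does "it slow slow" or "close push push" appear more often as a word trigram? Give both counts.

"it slow slow": 4 occurrences
"close push push": 2 occurrences

"it slow slow" (4 vs 2)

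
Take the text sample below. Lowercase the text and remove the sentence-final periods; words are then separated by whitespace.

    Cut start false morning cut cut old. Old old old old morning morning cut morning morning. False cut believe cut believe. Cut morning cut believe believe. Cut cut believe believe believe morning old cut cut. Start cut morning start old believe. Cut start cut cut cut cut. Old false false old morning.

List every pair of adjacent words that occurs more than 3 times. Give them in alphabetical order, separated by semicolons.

believe cut; cut believe; cut cut; old old

Bigram counts meeting the condition (more than 3 times):
  believe cut: 4
  cut believe: 4
  cut cut: 6
  old old: 4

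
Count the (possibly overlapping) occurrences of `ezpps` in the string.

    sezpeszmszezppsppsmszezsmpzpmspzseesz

1

Sliding a length-5 window over the 37 characters (33 positions):
  position 11–15: ezpps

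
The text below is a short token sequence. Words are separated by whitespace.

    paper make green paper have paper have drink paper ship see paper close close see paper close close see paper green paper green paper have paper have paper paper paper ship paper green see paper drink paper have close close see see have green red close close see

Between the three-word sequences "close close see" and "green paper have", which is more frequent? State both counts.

"close close see" (4 vs 2)

"close close see": 4 occurrences
"green paper have": 2 occurrences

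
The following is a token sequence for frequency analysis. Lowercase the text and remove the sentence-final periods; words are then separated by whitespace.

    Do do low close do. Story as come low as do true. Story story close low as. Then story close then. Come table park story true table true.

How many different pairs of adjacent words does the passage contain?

25

28 tokens → 27 bigram windows in total.
Repeated bigrams (each contributes count−1 duplicates):
  low as: 2
  story close: 2
2 duplicate windows → 27 − 2 = 25 distinct.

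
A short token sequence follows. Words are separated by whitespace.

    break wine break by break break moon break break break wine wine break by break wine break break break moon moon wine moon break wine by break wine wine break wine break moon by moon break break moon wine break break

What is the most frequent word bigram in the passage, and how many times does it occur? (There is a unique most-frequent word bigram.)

"break break", 7 times

Bigram frequencies (highest first):
  break break: 7
  break wine: 6
  wine break: 6
  break moon: 4
  by break: 3
  moon break: 3
  … (8 more, each ≤ 2)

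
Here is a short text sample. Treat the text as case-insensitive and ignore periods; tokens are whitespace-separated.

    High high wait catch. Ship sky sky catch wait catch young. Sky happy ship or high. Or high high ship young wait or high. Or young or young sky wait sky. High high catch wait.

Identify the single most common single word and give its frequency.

Unigram frequencies (highest first):
  high: 8
  wait: 5
  sky: 5
  or: 5
  catch: 4
  young: 4
  … (2 more, each ≤ 3)

"high", 8 times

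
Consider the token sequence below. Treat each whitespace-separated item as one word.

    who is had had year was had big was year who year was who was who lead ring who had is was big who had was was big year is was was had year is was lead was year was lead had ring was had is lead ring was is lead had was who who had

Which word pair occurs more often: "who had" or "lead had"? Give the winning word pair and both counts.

"who had": 3 occurrences
"lead had": 2 occurrences

"who had" (3 vs 2)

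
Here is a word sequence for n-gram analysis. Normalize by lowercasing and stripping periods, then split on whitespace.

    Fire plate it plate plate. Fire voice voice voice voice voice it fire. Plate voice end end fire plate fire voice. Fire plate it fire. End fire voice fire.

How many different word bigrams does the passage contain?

29 tokens → 28 bigram windows in total.
Repeated bigrams (each contributes count−1 duplicates):
  fire plate: 4
  voice voice: 4
  fire voice: 3
  end fire: 2
  it fire: 2
  plate fire: 2
  plate it: 2
  voice fire: 2
13 duplicate windows → 28 − 13 = 15 distinct.

15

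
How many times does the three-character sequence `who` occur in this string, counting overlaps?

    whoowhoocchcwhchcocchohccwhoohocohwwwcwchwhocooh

Sliding a length-3 window over the 48 characters (46 positions):
  position 1–3: who
  position 5–7: who
  position 26–28: who
  position 42–44: who

4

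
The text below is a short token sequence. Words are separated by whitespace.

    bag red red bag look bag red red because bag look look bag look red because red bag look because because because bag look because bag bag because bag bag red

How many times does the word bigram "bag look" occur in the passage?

Scanning the 30 overlapping bigram windows for "bag look":
  position 4–5: bag look
  position 10–11: bag look
  position 13–14: bag look
  position 18–19: bag look
  position 23–24: bag look

5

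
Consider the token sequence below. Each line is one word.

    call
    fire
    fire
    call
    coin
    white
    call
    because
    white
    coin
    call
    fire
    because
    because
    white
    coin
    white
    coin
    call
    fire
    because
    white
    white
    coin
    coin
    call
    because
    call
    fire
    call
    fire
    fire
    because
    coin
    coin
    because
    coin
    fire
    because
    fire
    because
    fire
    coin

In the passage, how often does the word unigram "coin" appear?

Scanning the 43 tokens for "coin":
  position 5: coin
  position 10: coin
  position 16: coin
  position 18: coin
  position 24: coin
  position 25: coin
  position 34: coin
  position 35: coin
  position 37: coin
  position 43: coin

10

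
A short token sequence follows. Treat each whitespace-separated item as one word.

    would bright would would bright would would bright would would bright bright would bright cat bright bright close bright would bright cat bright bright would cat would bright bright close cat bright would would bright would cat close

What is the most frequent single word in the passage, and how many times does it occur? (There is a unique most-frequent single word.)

"bright", 16 times

Unigram frequencies (highest first):
  bright: 16
  would: 14
  cat: 5
  close: 3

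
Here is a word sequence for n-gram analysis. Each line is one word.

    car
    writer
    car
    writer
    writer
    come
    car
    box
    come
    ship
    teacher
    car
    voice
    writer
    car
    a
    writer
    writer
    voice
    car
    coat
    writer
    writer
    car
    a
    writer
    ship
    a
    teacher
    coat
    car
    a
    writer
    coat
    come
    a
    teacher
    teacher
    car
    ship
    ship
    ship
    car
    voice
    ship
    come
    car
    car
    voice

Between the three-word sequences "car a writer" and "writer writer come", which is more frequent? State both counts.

"car a writer": 3 occurrences
"writer writer come": 1 occurrence

"car a writer" (3 vs 1)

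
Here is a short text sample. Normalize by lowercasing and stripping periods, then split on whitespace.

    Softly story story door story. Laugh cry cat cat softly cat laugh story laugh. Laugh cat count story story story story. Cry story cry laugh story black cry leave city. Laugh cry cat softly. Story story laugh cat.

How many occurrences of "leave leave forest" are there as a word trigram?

0

Scanning the 36 overlapping trigram windows for "leave leave forest":
  (none found)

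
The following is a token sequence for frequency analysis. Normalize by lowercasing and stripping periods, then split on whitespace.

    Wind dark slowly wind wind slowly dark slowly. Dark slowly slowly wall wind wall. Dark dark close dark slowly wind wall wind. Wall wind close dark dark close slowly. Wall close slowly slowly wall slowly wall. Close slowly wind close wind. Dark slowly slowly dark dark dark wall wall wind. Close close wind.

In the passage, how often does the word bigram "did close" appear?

Scanning the 52 overlapping bigram windows for "did close":
  (none found)

0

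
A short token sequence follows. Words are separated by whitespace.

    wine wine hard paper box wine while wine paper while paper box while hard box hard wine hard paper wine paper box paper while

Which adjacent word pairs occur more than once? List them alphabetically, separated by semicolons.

Bigram counts meeting the condition (more than once):
  hard paper: 2
  paper box: 3
  paper while: 2
  wine hard: 2
  wine paper: 2

hard paper; paper box; paper while; wine hard; wine paper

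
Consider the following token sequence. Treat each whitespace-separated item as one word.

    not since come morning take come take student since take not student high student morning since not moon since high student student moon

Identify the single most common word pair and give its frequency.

"high student", 2 times

Bigram frequencies (highest first):
  high student: 2
  not since: 1
  since come: 1
  come morning: 1
  morning take: 1
  take come: 1
  … (15 more, each ≤ 1)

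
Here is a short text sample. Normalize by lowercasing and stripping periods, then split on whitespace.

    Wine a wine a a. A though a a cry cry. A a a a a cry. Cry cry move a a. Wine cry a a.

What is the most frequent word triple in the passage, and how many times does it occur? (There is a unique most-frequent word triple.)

"a a a", 4 times

Trigram frequencies (highest first):
  a a a: 4
  a a cry: 2
  a cry cry: 2
  cry a a: 2
  wine a wine: 1
  a wine a: 1
  … (12 more, each ≤ 1)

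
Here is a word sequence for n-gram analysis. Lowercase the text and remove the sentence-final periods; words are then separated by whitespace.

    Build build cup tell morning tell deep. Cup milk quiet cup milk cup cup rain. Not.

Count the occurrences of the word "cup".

Scanning the 16 tokens for "cup":
  position 3: cup
  position 8: cup
  position 11: cup
  position 13: cup
  position 14: cup

5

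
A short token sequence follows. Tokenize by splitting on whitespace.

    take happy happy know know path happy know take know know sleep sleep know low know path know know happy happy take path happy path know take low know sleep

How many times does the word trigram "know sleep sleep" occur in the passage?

1

Scanning the 28 overlapping trigram windows for "know sleep sleep":
  position 11–13: know sleep sleep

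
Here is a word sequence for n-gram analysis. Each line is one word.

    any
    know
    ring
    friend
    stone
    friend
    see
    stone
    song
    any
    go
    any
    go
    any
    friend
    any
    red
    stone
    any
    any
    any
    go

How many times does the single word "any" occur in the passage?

Scanning the 22 tokens for "any":
  position 1: any
  position 10: any
  position 12: any
  position 14: any
  position 16: any
  position 19: any
  position 20: any
  position 21: any

8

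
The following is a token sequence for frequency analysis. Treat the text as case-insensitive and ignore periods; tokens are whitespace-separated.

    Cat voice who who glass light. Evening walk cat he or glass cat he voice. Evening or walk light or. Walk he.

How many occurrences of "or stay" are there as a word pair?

Scanning the 21 overlapping bigram windows for "or stay":
  (none found)

0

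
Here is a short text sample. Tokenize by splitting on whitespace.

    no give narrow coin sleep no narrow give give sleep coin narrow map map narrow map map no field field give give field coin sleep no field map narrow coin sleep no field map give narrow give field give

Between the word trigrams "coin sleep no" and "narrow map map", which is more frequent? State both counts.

"coin sleep no": 3 occurrences
"narrow map map": 2 occurrences

"coin sleep no" (3 vs 2)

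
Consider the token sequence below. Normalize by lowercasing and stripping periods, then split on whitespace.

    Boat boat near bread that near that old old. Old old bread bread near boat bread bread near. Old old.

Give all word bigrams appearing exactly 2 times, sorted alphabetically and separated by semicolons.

bread bread; bread near

Bigram counts meeting the condition (exactly 2 times):
  bread bread: 2
  bread near: 2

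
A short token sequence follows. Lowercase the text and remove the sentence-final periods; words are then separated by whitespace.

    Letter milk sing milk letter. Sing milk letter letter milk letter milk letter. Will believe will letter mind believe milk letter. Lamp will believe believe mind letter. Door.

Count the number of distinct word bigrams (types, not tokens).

19

28 tokens → 27 bigram windows in total.
Repeated bigrams (each contributes count−1 duplicates):
  milk letter: 5
  letter milk: 3
  sing milk: 2
  will believe: 2
8 duplicate windows → 27 − 8 = 19 distinct.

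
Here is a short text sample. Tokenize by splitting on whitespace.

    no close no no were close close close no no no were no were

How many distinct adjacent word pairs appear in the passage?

14 tokens → 13 bigram windows in total.
Repeated bigrams (each contributes count−1 duplicates):
  no no: 3
  no were: 3
  close close: 2
  close no: 2
6 duplicate windows → 13 − 6 = 7 distinct.

7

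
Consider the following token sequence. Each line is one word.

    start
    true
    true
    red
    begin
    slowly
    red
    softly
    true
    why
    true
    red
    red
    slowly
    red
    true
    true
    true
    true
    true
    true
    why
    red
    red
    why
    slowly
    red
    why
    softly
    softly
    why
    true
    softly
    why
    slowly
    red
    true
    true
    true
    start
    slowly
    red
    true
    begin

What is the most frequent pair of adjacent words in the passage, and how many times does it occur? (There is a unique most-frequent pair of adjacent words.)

"true true", 8 times

Bigram frequencies (highest first):
  true true: 8
  slowly red: 5
  red true: 3
  true red: 2
  true why: 2
  why true: 2
  … (17 more, each ≤ 2)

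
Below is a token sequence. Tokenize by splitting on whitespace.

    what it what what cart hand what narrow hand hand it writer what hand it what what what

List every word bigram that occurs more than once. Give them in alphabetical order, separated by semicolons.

hand it; it what; what what

Bigram counts meeting the condition (more than once):
  hand it: 2
  it what: 2
  what what: 3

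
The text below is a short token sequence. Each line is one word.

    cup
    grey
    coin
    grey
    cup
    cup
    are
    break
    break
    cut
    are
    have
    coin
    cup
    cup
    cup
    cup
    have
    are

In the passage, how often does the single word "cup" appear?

7

Scanning the 19 tokens for "cup":
  position 1: cup
  position 5: cup
  position 6: cup
  position 14: cup
  position 15: cup
  position 16: cup
  position 17: cup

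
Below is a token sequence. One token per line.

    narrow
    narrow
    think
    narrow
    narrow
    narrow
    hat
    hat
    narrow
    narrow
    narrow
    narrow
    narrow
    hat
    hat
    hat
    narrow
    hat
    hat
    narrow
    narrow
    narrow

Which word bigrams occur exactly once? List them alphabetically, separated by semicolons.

Bigram counts meeting the condition (exactly once):
  narrow think: 1
  think narrow: 1

narrow think; think narrow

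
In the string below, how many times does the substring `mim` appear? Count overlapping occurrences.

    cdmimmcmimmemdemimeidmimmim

Sliding a length-3 window over the 27 characters (25 positions):
  position 3–5: mim
  position 8–10: mim
  position 16–18: mim
  position 22–24: mim
  position 25–27: mim

5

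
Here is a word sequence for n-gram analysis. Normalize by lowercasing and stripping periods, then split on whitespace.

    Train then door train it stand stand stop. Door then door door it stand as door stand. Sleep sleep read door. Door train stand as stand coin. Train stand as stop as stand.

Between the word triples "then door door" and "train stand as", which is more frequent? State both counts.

"train stand as" (2 vs 1)

"then door door": 1 occurrence
"train stand as": 2 occurrences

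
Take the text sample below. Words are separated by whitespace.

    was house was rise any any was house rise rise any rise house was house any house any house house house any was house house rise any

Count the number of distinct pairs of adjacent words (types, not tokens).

13

27 tokens → 26 bigram windows in total.
Repeated bigrams (each contributes count−1 duplicates):
  was house: 4
  house any: 3
  house house: 3
  rise any: 3
  any house: 2
  any was: 2
  house rise: 2
  house was: 2
13 duplicate windows → 26 − 13 = 13 distinct.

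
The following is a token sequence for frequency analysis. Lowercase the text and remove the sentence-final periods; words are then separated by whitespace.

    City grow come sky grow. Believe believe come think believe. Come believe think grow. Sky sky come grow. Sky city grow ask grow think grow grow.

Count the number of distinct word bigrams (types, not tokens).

21

26 tokens → 25 bigram windows in total.
Repeated bigrams (each contributes count−1 duplicates):
  believe come: 2
  city grow: 2
  grow sky: 2
  think grow: 2
4 duplicate windows → 25 − 4 = 21 distinct.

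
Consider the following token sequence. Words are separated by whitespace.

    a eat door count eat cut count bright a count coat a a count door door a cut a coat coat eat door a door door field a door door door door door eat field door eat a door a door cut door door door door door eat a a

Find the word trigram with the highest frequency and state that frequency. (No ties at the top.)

Trigram frequencies (highest first):
  door door door: 6
  door a door: 2
  a door door: 2
  door door eat: 2
  door eat a: 2
  a eat door: 1
  … (33 more, each ≤ 1)

"door door door", 6 times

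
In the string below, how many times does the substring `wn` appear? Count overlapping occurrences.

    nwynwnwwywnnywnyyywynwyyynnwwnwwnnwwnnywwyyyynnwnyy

7

Sliding a length-2 window over the 51 characters (50 positions):
  position 5–6: wn
  position 10–11: wn
  position 14–15: wn
  position 29–30: wn
  position 32–33: wn
  position 36–37: wn
  position 48–49: wn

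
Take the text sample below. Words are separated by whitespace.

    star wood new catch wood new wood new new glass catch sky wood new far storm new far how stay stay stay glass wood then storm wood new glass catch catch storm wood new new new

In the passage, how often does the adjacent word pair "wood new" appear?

Scanning the 35 overlapping bigram windows for "wood new":
  position 2–3: wood new
  position 5–6: wood new
  position 7–8: wood new
  position 13–14: wood new
  position 27–28: wood new
  position 33–34: wood new

6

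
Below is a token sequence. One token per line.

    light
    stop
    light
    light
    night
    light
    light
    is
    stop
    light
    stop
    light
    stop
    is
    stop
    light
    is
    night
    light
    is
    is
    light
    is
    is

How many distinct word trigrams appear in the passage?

24 tokens → 22 trigram windows in total.
Repeated trigrams (each contributes count−1 duplicates):
  is stop light: 2
  light is is: 2
  light stop light: 2
  stop light stop: 2
4 duplicate windows → 22 − 4 = 18 distinct.

18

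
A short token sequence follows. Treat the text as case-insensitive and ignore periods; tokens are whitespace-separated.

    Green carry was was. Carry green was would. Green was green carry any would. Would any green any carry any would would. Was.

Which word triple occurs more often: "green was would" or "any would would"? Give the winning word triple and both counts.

"any would would" (2 vs 1)

"green was would": 1 occurrence
"any would would": 2 occurrences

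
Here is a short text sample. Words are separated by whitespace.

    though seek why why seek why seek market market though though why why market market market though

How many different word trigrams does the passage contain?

14

17 tokens → 15 trigram windows in total.
Repeated trigrams (each contributes count−1 duplicates):
  market market though: 2
1 duplicate windows → 15 − 1 = 14 distinct.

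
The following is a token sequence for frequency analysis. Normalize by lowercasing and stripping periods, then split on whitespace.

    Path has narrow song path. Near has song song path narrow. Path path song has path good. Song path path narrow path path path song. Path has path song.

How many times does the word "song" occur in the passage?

Scanning the 29 tokens for "song":
  position 4: song
  position 8: song
  position 9: song
  position 14: song
  position 18: song
  position 25: song
  position 29: song

7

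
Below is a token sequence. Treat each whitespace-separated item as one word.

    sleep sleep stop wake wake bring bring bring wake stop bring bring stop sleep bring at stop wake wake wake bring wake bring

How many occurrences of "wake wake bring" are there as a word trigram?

Scanning the 21 overlapping trigram windows for "wake wake bring":
  position 4–6: wake wake bring
  position 19–21: wake wake bring

2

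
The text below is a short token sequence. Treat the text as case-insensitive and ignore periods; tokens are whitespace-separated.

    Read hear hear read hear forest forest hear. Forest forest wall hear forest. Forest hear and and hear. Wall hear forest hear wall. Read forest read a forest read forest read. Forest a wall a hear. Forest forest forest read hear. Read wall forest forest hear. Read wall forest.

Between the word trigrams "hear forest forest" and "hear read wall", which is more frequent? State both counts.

"hear forest forest" (4 vs 2)

"hear forest forest": 4 occurrences
"hear read wall": 2 occurrences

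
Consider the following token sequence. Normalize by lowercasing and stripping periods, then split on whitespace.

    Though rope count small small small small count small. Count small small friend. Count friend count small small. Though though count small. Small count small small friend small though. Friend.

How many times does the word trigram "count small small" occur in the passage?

5

Scanning the 28 overlapping trigram windows for "count small small":
  position 3–5: count small small
  position 10–12: count small small
  position 16–18: count small small
  position 21–23: count small small
  position 24–26: count small small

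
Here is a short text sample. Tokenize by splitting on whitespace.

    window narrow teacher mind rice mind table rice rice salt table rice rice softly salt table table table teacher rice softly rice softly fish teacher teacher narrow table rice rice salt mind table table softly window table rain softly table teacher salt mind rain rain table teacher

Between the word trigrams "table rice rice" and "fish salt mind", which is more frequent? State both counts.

"table rice rice" (3 vs 0)

"table rice rice": 3 occurrences
"fish salt mind": 0 occurrences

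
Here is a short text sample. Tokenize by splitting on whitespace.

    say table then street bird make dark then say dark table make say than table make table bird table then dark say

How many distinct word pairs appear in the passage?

19

22 tokens → 21 bigram windows in total.
Repeated bigrams (each contributes count−1 duplicates):
  table make: 2
  table then: 2
2 duplicate windows → 21 − 2 = 19 distinct.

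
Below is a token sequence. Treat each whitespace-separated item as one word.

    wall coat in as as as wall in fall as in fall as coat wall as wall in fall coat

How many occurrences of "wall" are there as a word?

Scanning the 20 tokens for "wall":
  position 1: wall
  position 7: wall
  position 15: wall
  position 17: wall

4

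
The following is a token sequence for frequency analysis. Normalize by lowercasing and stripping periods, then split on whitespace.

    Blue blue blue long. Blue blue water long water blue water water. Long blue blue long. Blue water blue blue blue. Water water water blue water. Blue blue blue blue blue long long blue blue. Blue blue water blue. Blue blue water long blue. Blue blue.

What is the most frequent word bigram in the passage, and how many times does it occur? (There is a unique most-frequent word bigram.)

Bigram frequencies (highest first):
  blue blue: 17
  blue water: 7
  long blue: 5
  water blue: 5
  blue long: 3
  water long: 3
  … (3 more, each ≤ 3)

"blue blue", 17 times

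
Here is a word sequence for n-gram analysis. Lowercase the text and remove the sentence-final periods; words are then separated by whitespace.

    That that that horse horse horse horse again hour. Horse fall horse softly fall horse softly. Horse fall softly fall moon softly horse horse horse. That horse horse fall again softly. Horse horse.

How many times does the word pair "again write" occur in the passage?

Scanning the 32 overlapping bigram windows for "again write":
  (none found)

0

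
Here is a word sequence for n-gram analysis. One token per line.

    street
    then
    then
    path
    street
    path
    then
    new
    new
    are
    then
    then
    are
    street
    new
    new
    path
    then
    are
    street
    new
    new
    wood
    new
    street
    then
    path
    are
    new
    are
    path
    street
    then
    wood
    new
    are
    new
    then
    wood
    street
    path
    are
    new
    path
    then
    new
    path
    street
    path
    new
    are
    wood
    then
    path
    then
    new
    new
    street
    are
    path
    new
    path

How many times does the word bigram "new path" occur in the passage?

Scanning the 61 overlapping bigram windows for "new path":
  position 16–17: new path
  position 43–44: new path
  position 46–47: new path
  position 61–62: new path

4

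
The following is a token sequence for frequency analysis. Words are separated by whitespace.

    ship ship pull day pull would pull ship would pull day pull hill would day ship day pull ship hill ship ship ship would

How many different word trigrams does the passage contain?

21

24 tokens → 22 trigram windows in total.
Repeated trigrams (each contributes count−1 duplicates):
  pull day pull: 2
1 duplicate windows → 22 − 1 = 21 distinct.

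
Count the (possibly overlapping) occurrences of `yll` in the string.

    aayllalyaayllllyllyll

4

Sliding a length-3 window over the 21 characters (19 positions):
  position 3–5: yll
  position 11–13: yll
  position 16–18: yll
  position 19–21: yll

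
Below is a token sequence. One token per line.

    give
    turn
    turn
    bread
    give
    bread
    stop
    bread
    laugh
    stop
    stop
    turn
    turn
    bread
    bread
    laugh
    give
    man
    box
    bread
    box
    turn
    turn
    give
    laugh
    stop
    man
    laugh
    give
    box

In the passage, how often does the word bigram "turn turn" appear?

3

Scanning the 29 overlapping bigram windows for "turn turn":
  position 2–3: turn turn
  position 12–13: turn turn
  position 22–23: turn turn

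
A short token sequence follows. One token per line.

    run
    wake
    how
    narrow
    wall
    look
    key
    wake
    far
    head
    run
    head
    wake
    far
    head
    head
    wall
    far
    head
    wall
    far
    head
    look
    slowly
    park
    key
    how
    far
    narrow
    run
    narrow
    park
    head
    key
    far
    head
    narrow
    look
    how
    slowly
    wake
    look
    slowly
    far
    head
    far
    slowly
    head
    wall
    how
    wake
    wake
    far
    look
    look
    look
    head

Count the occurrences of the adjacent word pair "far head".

Scanning the 56 overlapping bigram windows for "far head":
  position 9–10: far head
  position 14–15: far head
  position 18–19: far head
  position 21–22: far head
  position 35–36: far head
  position 44–45: far head

6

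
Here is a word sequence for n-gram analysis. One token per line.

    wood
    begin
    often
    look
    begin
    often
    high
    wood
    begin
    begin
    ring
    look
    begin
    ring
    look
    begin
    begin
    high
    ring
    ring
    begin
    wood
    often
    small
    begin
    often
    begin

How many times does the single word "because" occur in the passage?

0

Scanning the 27 tokens for "because":
  (none found)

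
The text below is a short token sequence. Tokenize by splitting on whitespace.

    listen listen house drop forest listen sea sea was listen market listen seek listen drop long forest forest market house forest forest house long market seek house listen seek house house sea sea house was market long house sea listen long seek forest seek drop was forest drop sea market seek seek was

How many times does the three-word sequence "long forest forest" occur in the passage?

Scanning the 51 overlapping trigram windows for "long forest forest":
  position 16–18: long forest forest

1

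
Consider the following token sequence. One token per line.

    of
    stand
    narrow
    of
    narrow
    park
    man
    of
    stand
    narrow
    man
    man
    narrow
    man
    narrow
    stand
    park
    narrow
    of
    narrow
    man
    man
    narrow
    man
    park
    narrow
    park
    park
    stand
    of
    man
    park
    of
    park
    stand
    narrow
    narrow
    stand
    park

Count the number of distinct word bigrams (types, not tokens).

39 tokens → 38 bigram windows in total.
Repeated bigrams (each contributes count−1 duplicates):
  narrow man: 4
  man narrow: 3
  stand narrow: 3
  man man: 2
  man park: 2
  narrow of: 2
  narrow park: 2
  narrow stand: 2
  … (5 more repeated)
17 duplicate windows → 38 − 17 = 21 distinct.

21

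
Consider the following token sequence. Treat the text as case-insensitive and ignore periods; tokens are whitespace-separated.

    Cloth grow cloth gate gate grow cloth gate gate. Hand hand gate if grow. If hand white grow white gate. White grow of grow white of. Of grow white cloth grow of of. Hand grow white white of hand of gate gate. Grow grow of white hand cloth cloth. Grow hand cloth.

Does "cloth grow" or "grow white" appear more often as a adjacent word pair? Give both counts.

"cloth grow": 3 occurrences
"grow white": 4 occurrences

"grow white" (4 vs 3)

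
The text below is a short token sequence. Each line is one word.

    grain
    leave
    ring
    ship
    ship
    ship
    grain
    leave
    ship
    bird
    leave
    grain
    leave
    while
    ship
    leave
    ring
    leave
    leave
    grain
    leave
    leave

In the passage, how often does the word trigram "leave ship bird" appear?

Scanning the 20 overlapping trigram windows for "leave ship bird":
  position 8–10: leave ship bird

1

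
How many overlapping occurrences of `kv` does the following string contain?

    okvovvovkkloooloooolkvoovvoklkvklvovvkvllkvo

Sliding a length-2 window over the 44 characters (43 positions):
  position 2–3: kv
  position 21–22: kv
  position 30–31: kv
  position 38–39: kv
  position 42–43: kv

5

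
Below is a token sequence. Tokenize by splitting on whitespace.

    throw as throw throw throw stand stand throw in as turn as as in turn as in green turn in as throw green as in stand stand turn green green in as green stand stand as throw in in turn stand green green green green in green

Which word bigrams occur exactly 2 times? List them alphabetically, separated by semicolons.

green in; in green; in turn; throw in; throw throw; turn as

Bigram counts meeting the condition (exactly 2 times):
  green in: 2
  in green: 2
  in turn: 2
  throw in: 2
  throw throw: 2
  turn as: 2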